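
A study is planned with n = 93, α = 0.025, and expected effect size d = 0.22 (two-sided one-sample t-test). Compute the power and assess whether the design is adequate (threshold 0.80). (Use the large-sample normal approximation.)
Power ≈ 0.45; the study is underpowered (power < 0.80)

Power calculation (one-sample t-test, normal approximation):
z_β = d · √n - z_{α/2}
z_β = 0.22 · √93 - 2.241
z_β = 0.22 · 9.644 - 2.241
z_β = -0.120

Power = Φ(z_β) = Φ(-0.120) ≈ 0.452

Effect size d = 0.22 is small by Cohen's convention (0.2/0.5/0.8).

Threshold: power ≥ 0.80 is conventionally adequate.
Power ≈ 0.45 → the study is underpowered (power < 0.80).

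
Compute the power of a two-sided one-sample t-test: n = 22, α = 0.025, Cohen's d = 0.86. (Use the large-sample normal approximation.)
Power ≈ 0.96

Power calculation (one-sample t-test, normal approximation):
z_β = d · √n - z_{α/2}
z_β = 0.86 · √22 - 2.241
z_β = 0.86 · 4.690 - 2.241
z_β = 1.792

Power = Φ(z_β) = Φ(1.792) ≈ 0.963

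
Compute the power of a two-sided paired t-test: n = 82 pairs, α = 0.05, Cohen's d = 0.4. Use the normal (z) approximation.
Power ≈ 0.95

Power calculation (paired t-test, normal approximation):
z_β = d · √n - z_{α/2}
z_β = 0.4 · √82 - 1.960
z_β = 0.4 · 9.055 - 1.960
z_β = 1.662

Power = Φ(z_β) = Φ(1.662) ≈ 0.952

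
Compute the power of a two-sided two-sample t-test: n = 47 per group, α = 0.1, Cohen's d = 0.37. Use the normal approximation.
Power ≈ 0.56

Power calculation (two-sample t-test, normal approximation):
z_β = d · √(n/2) - z_{α/2}
z_β = 0.37 · √(47/2) - 1.645
z_β = 0.37 · 4.848 - 1.645
z_β = 0.149

Power = Φ(z_β) = Φ(0.149) ≈ 0.559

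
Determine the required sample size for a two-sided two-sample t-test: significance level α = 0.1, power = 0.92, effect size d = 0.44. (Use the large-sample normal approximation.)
n = 97 per group

Sample size formula (two-sample t-test, normal approximation):
n = 2 · ((z_{α/2} + z_β) / d)²

z_{α/2} = 1.645 (for α = 0.1, two-sided)
z_β = 1.405 (for power = 0.92)
d = 0.44

n = 2 · ((1.645 + 1.405) / 0.44)²
n = 2 · (6.932)²
n ≈ 96.11
Round up to the next whole number: n = 97 per group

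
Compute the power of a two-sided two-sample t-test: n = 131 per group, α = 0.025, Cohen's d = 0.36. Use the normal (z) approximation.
Power ≈ 0.75

Power calculation (two-sample t-test, normal approximation):
z_β = d · √(n/2) - z_{α/2}
z_β = 0.36 · √(131/2) - 2.241
z_β = 0.36 · 8.093 - 2.241
z_β = 0.672

Power = Φ(z_β) = Φ(0.672) ≈ 0.749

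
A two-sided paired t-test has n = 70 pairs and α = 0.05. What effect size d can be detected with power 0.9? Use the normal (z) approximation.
d ≈ 0.39

Minimum detectable effect (paired t-test, normal approximation):
d = (z_{α/2} + z_β) / √n
d = (1.960 + 1.282) / √70
d = 3.242 / 8.367
d ≈ 0.39

By Cohen's convention (0.2 small / 0.5 medium / 0.8 large): small effect.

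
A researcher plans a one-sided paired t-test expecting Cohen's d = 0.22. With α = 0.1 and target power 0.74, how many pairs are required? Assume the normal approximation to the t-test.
n = 77 pairs

Sample size formula (paired t-test, normal approximation):
n = ((z_α + z_β) / d)²

z_α = 1.282 (for α = 0.1, one-sided)
z_β = 0.643 (for power = 0.74)
d = 0.22

n = ((1.282 + 0.643) / 0.22)²
n = (8.750)²
n ≈ 76.56
Round up to the next whole number: n = 77 pairs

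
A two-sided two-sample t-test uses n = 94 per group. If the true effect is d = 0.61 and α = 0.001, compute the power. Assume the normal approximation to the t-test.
Power ≈ 0.81

Power calculation (two-sample t-test, normal approximation):
z_β = d · √(n/2) - z_{α/2}
z_β = 0.61 · √(94/2) - 3.291
z_β = 0.61 · 6.856 - 3.291
z_β = 0.891

Power = Φ(z_β) = Φ(0.891) ≈ 0.814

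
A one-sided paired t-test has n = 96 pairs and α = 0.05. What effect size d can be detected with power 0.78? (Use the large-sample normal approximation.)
d ≈ 0.25

Minimum detectable effect (paired t-test, normal approximation):
d = (z_α + z_β) / √n
d = (1.645 + 0.772) / √96
d = 2.417 / 9.798
d ≈ 0.25

By Cohen's convention (0.2 small / 0.5 medium / 0.8 large): small effect.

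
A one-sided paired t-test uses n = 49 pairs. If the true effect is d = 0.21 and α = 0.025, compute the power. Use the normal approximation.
Power ≈ 0.31

Power calculation (paired t-test, normal approximation):
z_β = d · √n - z_α
z_β = 0.21 · √49 - 1.960
z_β = 0.21 · 7.000 - 1.960
z_β = -0.490

Power = Φ(z_β) = Φ(-0.490) ≈ 0.312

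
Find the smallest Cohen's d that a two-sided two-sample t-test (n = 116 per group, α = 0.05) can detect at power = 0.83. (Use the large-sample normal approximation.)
d ≈ 0.38

Minimum detectable effect (two-sample t-test, normal approximation):
d = (z_{α/2} + z_β) / √(n/2)
d = (1.960 + 0.954) / √(116/2)
d = 2.914 / 7.616
d ≈ 0.38

By Cohen's convention (0.2 small / 0.5 medium / 0.8 large): small effect.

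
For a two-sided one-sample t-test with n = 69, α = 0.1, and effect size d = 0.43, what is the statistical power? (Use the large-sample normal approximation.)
Power ≈ 0.97

Power calculation (one-sample t-test, normal approximation):
z_β = d · √n - z_{α/2}
z_β = 0.43 · √69 - 1.645
z_β = 0.43 · 8.307 - 1.645
z_β = 1.927

Power = Φ(z_β) = Φ(1.927) ≈ 0.973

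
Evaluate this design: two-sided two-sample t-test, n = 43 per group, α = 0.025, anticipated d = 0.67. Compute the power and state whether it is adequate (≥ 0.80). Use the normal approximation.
Power ≈ 0.81; the study is adequately powered (power ≥ 0.80)

Power calculation (two-sample t-test, normal approximation):
z_β = d · √(n/2) - z_{α/2}
z_β = 0.67 · √(43/2) - 2.241
z_β = 0.67 · 4.637 - 2.241
z_β = 0.865

Power = Φ(z_β) = Φ(0.865) ≈ 0.807

Effect size d = 0.67 is medium by Cohen's convention (0.2/0.5/0.8).

Threshold: power ≥ 0.80 is conventionally adequate.
Power ≈ 0.81 → the study is adequately powered (power ≥ 0.80).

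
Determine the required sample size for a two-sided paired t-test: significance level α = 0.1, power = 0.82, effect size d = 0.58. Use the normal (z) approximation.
n = 20 pairs

Sample size formula (paired t-test, normal approximation):
n = ((z_{α/2} + z_β) / d)²

z_{α/2} = 1.645 (for α = 0.1, two-sided)
z_β = 0.915 (for power = 0.82)
d = 0.58

n = ((1.645 + 0.915) / 0.58)²
n = (4.414)²
n ≈ 19.48
Round up to the next whole number: n = 20 pairs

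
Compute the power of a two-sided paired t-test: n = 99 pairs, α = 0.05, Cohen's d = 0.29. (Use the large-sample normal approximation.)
Power ≈ 0.82

Power calculation (paired t-test, normal approximation):
z_β = d · √n - z_{α/2}
z_β = 0.29 · √99 - 1.960
z_β = 0.29 · 9.950 - 1.960
z_β = 0.925

Power = Φ(z_β) = Φ(0.925) ≈ 0.823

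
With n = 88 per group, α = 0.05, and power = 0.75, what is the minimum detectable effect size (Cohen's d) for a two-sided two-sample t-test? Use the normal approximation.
d ≈ 0.40

Minimum detectable effect (two-sample t-test, normal approximation):
d = (z_{α/2} + z_β) / √(n/2)
d = (1.960 + 0.674) / √(88/2)
d = 2.634 / 6.633
d ≈ 0.40

By Cohen's convention (0.2 small / 0.5 medium / 0.8 large): small effect.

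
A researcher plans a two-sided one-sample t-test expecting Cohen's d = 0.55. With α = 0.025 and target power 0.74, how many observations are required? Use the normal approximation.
n = 28

Sample size formula (one-sample t-test, normal approximation):
n = ((z_{α/2} + z_β) / d)²

z_{α/2} = 2.241 (for α = 0.025, two-sided)
z_β = 0.643 (for power = 0.74)
d = 0.55

n = ((2.241 + 0.643) / 0.55)²
n = (5.244)²
n ≈ 27.50
Round up to the next whole number: n = 28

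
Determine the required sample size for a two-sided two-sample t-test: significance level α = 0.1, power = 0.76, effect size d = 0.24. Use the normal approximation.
n = 192 per group

Sample size formula (two-sample t-test, normal approximation):
n = 2 · ((z_{α/2} + z_β) / d)²

z_{α/2} = 1.645 (for α = 0.1, two-sided)
z_β = 0.706 (for power = 0.76)
d = 0.24

n = 2 · ((1.645 + 0.706) / 0.24)²
n = 2 · (9.796)²
n ≈ 191.92
Round up to the next whole number: n = 192 per group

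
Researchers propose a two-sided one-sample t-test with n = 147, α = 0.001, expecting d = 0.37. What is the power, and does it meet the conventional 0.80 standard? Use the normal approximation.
Power ≈ 0.88; the study is adequately powered (power ≥ 0.80)

Power calculation (one-sample t-test, normal approximation):
z_β = d · √n - z_{α/2}
z_β = 0.37 · √147 - 3.291
z_β = 0.37 · 12.124 - 3.291
z_β = 1.195

Power = Φ(z_β) = Φ(1.195) ≈ 0.884

Effect size d = 0.37 is small by Cohen's convention (0.2/0.5/0.8).

Threshold: power ≥ 0.80 is conventionally adequate.
Power ≈ 0.88 → the study is adequately powered (power ≥ 0.80).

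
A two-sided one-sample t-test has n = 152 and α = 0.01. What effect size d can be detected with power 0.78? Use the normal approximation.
d ≈ 0.27

Minimum detectable effect (one-sample t-test, normal approximation):
d = (z_{α/2} + z_β) / √n
d = (2.576 + 0.772) / √152
d = 3.348 / 12.329
d ≈ 0.27

By Cohen's convention (0.2 small / 0.5 medium / 0.8 large): small effect.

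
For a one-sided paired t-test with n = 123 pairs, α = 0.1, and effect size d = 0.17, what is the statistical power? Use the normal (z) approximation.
Power ≈ 0.73

Power calculation (paired t-test, normal approximation):
z_β = d · √n - z_α
z_β = 0.17 · √123 - 1.282
z_β = 0.17 · 11.091 - 1.282
z_β = 0.604

Power = Φ(z_β) = Φ(0.604) ≈ 0.727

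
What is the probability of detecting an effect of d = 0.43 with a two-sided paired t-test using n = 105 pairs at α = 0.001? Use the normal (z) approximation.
Power ≈ 0.87

Power calculation (paired t-test, normal approximation):
z_β = d · √n - z_{α/2}
z_β = 0.43 · √105 - 3.291
z_β = 0.43 · 10.247 - 3.291
z_β = 1.116

Power = Φ(z_β) = Φ(1.116) ≈ 0.868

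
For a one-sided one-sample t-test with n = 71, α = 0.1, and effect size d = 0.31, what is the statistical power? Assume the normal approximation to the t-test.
Power ≈ 0.91

Power calculation (one-sample t-test, normal approximation):
z_β = d · √n - z_α
z_β = 0.31 · √71 - 1.282
z_β = 0.31 · 8.426 - 1.282
z_β = 1.331

Power = Φ(z_β) = Φ(1.331) ≈ 0.908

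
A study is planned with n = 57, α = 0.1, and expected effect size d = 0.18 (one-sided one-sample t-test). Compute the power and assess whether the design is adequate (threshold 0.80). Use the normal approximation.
Power ≈ 0.53; the study is underpowered (power < 0.80)

Power calculation (one-sample t-test, normal approximation):
z_β = d · √n - z_α
z_β = 0.18 · √57 - 1.282
z_β = 0.18 · 7.550 - 1.282
z_β = 0.077

Power = Φ(z_β) = Φ(0.077) ≈ 0.531

Effect size d = 0.18 is very small by Cohen's convention (0.2/0.5/0.8).

Threshold: power ≥ 0.80 is conventionally adequate.
Power ≈ 0.53 → the study is underpowered (power < 0.80).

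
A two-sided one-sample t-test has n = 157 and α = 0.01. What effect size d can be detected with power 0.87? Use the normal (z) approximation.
d ≈ 0.30

Minimum detectable effect (one-sample t-test, normal approximation):
d = (z_{α/2} + z_β) / √n
d = (2.576 + 1.126) / √157
d = 3.702 / 12.530
d ≈ 0.30

By Cohen's convention (0.2 small / 0.5 medium / 0.8 large): small effect.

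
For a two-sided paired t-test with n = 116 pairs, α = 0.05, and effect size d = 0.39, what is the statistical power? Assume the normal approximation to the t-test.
Power ≈ 0.99

Power calculation (paired t-test, normal approximation):
z_β = d · √n - z_{α/2}
z_β = 0.39 · √116 - 1.960
z_β = 0.39 · 10.770 - 1.960
z_β = 2.240

Power = Φ(z_β) = Φ(2.240) ≈ 0.987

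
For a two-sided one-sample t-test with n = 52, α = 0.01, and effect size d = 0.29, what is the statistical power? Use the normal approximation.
Power ≈ 0.31

Power calculation (one-sample t-test, normal approximation):
z_β = d · √n - z_{α/2}
z_β = 0.29 · √52 - 2.576
z_β = 0.29 · 7.211 - 2.576
z_β = -0.485

Power = Φ(z_β) = Φ(-0.485) ≈ 0.314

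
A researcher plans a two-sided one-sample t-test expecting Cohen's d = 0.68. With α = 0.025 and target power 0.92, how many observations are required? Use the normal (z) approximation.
n = 29

Sample size formula (one-sample t-test, normal approximation):
n = ((z_{α/2} + z_β) / d)²

z_{α/2} = 2.241 (for α = 0.025, two-sided)
z_β = 1.405 (for power = 0.92)
d = 0.68

n = ((2.241 + 1.405) / 0.68)²
n = (5.362)²
n ≈ 28.75
Round up to the next whole number: n = 29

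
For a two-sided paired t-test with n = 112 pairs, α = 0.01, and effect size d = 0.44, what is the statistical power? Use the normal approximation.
Power ≈ 0.98

Power calculation (paired t-test, normal approximation):
z_β = d · √n - z_{α/2}
z_β = 0.44 · √112 - 2.576
z_β = 0.44 · 10.583 - 2.576
z_β = 2.081

Power = Φ(z_β) = Φ(2.081) ≈ 0.981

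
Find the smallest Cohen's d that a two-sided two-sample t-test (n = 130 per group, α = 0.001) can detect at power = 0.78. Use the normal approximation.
d ≈ 0.50

Minimum detectable effect (two-sample t-test, normal approximation):
d = (z_{α/2} + z_β) / √(n/2)
d = (3.291 + 0.772) / √(130/2)
d = 4.063 / 8.062
d ≈ 0.50

By Cohen's convention (0.2 small / 0.5 medium / 0.8 large): medium effect.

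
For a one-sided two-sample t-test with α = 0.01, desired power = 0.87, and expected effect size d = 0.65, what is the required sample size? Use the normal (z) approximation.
n = 57 per group

Sample size formula (two-sample t-test, normal approximation):
n = 2 · ((z_α + z_β) / d)²

z_α = 2.326 (for α = 0.01, one-sided)
z_β = 1.126 (for power = 0.87)
d = 0.65

n = 2 · ((2.326 + 1.126) / 0.65)²
n = 2 · (5.311)²
n ≈ 56.41
Round up to the next whole number: n = 57 per group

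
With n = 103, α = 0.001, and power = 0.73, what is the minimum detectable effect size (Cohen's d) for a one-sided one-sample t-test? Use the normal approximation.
d ≈ 0.36

Minimum detectable effect (one-sample t-test, normal approximation):
d = (z_α + z_β) / √n
d = (3.090 + 0.613) / √103
d = 3.703 / 10.149
d ≈ 0.36

By Cohen's convention (0.2 small / 0.5 medium / 0.8 large): small effect.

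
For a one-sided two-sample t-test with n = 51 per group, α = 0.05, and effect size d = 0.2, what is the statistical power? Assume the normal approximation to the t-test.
Power ≈ 0.26

Power calculation (two-sample t-test, normal approximation):
z_β = d · √(n/2) - z_α
z_β = 0.2 · √(51/2) - 1.645
z_β = 0.2 · 5.050 - 1.645
z_β = -0.635

Power = Φ(z_β) = Φ(-0.635) ≈ 0.263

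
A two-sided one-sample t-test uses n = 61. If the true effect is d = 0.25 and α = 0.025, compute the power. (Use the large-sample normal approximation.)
Power ≈ 0.39

Power calculation (one-sample t-test, normal approximation):
z_β = d · √n - z_{α/2}
z_β = 0.25 · √61 - 2.241
z_β = 0.25 · 7.810 - 2.241
z_β = -0.289

Power = Φ(z_β) = Φ(-0.289) ≈ 0.386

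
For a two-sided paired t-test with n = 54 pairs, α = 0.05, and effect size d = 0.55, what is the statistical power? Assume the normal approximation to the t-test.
Power ≈ 0.98

Power calculation (paired t-test, normal approximation):
z_β = d · √n - z_{α/2}
z_β = 0.55 · √54 - 1.960
z_β = 0.55 · 7.348 - 1.960
z_β = 2.082

Power = Φ(z_β) = Φ(2.082) ≈ 0.981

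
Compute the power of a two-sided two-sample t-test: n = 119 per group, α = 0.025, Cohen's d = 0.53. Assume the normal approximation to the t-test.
Power ≈ 0.97

Power calculation (two-sample t-test, normal approximation):
z_β = d · √(n/2) - z_{α/2}
z_β = 0.53 · √(119/2) - 2.241
z_β = 0.53 · 7.714 - 2.241
z_β = 1.847

Power = Φ(z_β) = Φ(1.847) ≈ 0.968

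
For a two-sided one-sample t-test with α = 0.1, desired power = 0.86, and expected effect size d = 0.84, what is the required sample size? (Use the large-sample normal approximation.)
n = 11

Sample size formula (one-sample t-test, normal approximation):
n = ((z_{α/2} + z_β) / d)²

z_{α/2} = 1.645 (for α = 0.1, two-sided)
z_β = 1.080 (for power = 0.86)
d = 0.84

n = ((1.645 + 1.080) / 0.84)²
n = (3.244)²
n ≈ 10.52
Round up to the next whole number: n = 11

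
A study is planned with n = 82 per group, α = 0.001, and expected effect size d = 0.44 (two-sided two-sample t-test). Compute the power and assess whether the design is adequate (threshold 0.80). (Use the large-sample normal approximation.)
Power ≈ 0.32; the study is underpowered (power < 0.80)

Power calculation (two-sample t-test, normal approximation):
z_β = d · √(n/2) - z_{α/2}
z_β = 0.44 · √(82/2) - 3.291
z_β = 0.44 · 6.403 - 3.291
z_β = -0.473

Power = Φ(z_β) = Φ(-0.473) ≈ 0.318

Effect size d = 0.44 is small by Cohen's convention (0.2/0.5/0.8).

Threshold: power ≥ 0.80 is conventionally adequate.
Power ≈ 0.32 → the study is underpowered (power < 0.80).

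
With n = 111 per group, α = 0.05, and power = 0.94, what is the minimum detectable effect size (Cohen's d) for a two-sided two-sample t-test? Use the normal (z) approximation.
d ≈ 0.47

Minimum detectable effect (two-sample t-test, normal approximation):
d = (z_{α/2} + z_β) / √(n/2)
d = (1.960 + 1.555) / √(111/2)
d = 3.515 / 7.450
d ≈ 0.47

By Cohen's convention (0.2 small / 0.5 medium / 0.8 large): small effect.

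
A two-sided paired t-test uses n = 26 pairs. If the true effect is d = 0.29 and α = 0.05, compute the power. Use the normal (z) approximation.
Power ≈ 0.32

Power calculation (paired t-test, normal approximation):
z_β = d · √n - z_{α/2}
z_β = 0.29 · √26 - 1.960
z_β = 0.29 · 5.099 - 1.960
z_β = -0.481

Power = Φ(z_β) = Φ(-0.481) ≈ 0.315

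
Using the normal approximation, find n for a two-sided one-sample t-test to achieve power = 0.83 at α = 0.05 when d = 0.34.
n = 74

Sample size formula (one-sample t-test, normal approximation):
n = ((z_{α/2} + z_β) / d)²

z_{α/2} = 1.960 (for α = 0.05, two-sided)
z_β = 0.954 (for power = 0.83)
d = 0.34

n = ((1.960 + 0.954) / 0.34)²
n = (8.571)²
n ≈ 73.46
Round up to the next whole number: n = 74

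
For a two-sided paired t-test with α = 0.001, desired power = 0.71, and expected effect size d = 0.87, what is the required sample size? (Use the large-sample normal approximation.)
n = 20 pairs

Sample size formula (paired t-test, normal approximation):
n = ((z_{α/2} + z_β) / d)²

z_{α/2} = 3.291 (for α = 0.001, two-sided)
z_β = 0.553 (for power = 0.71)
d = 0.87

n = ((3.291 + 0.553) / 0.87)²
n = (4.418)²
n ≈ 19.52
Round up to the next whole number: n = 20 pairs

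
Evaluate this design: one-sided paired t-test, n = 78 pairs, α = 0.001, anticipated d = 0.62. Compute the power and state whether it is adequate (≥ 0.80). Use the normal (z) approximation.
Power ≈ 0.99; the study is adequately powered (power ≥ 0.80)

Power calculation (paired t-test, normal approximation):
z_β = d · √n - z_α
z_β = 0.62 · √78 - 3.090
z_β = 0.62 · 8.832 - 3.090
z_β = 2.385

Power = Φ(z_β) = Φ(2.385) ≈ 0.991

Effect size d = 0.62 is medium by Cohen's convention (0.2/0.5/0.8).

Threshold: power ≥ 0.80 is conventionally adequate.
Power ≈ 0.99 → the study is adequately powered (power ≥ 0.80).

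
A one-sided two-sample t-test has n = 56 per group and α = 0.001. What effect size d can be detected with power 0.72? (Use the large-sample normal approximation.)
d ≈ 0.69

Minimum detectable effect (two-sample t-test, normal approximation):
d = (z_α + z_β) / √(n/2)
d = (3.090 + 0.583) / √(56/2)
d = 3.673 / 5.292
d ≈ 0.69

By Cohen's convention (0.2 small / 0.5 medium / 0.8 large): medium effect.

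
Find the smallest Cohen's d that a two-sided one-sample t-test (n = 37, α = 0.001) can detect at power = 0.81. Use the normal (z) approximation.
d ≈ 0.69

Minimum detectable effect (one-sample t-test, normal approximation):
d = (z_{α/2} + z_β) / √n
d = (3.291 + 0.878) / √37
d = 4.168 / 6.083
d ≈ 0.69

By Cohen's convention (0.2 small / 0.5 medium / 0.8 large): medium effect.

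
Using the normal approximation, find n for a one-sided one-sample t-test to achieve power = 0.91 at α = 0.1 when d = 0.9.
n = 9

Sample size formula (one-sample t-test, normal approximation):
n = ((z_α + z_β) / d)²

z_α = 1.282 (for α = 0.1, one-sided)
z_β = 1.341 (for power = 0.91)
d = 0.9

n = ((1.282 + 1.341) / 0.9)²
n = (2.914)²
n ≈ 8.49
Round up to the next whole number: n = 9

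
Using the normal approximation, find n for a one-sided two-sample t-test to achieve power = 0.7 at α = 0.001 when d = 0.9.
n = 33 per group

Sample size formula (two-sample t-test, normal approximation):
n = 2 · ((z_α + z_β) / d)²

z_α = 3.090 (for α = 0.001, one-sided)
z_β = 0.524 (for power = 0.7)
d = 0.9

n = 2 · ((3.090 + 0.524) / 0.9)²
n = 2 · (4.016)²
n ≈ 32.26
Round up to the next whole number: n = 33 per group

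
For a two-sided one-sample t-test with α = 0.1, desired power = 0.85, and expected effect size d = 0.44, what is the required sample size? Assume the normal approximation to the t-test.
n = 38

Sample size formula (one-sample t-test, normal approximation):
n = ((z_{α/2} + z_β) / d)²

z_{α/2} = 1.645 (for α = 0.1, two-sided)
z_β = 1.036 (for power = 0.85)
d = 0.44

n = ((1.645 + 1.036) / 0.44)²
n = (6.093)²
n ≈ 37.12
Round up to the next whole number: n = 38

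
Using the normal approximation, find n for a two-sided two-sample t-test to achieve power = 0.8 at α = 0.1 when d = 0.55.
n = 41 per group

Sample size formula (two-sample t-test, normal approximation):
n = 2 · ((z_{α/2} + z_β) / d)²

z_{α/2} = 1.645 (for α = 0.1, two-sided)
z_β = 0.842 (for power = 0.8)
d = 0.55

n = 2 · ((1.645 + 0.842) / 0.55)²
n = 2 · (4.522)²
n ≈ 40.90
Round up to the next whole number: n = 41 per group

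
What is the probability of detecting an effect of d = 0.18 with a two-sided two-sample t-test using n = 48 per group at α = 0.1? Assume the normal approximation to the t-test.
Power ≈ 0.22

Power calculation (two-sample t-test, normal approximation):
z_β = d · √(n/2) - z_{α/2}
z_β = 0.18 · √(48/2) - 1.645
z_β = 0.18 · 4.899 - 1.645
z_β = -0.763

Power = Φ(z_β) = Φ(-0.763) ≈ 0.223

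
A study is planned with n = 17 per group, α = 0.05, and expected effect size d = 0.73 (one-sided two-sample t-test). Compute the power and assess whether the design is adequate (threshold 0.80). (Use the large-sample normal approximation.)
Power ≈ 0.69; the study is underpowered (power < 0.80)

Power calculation (two-sample t-test, normal approximation):
z_β = d · √(n/2) - z_α
z_β = 0.73 · √(17/2) - 1.645
z_β = 0.73 · 2.915 - 1.645
z_β = 0.483

Power = Φ(z_β) = Φ(0.483) ≈ 0.686

Effect size d = 0.73 is medium by Cohen's convention (0.2/0.5/0.8).

Threshold: power ≥ 0.80 is conventionally adequate.
Power ≈ 0.69 → the study is underpowered (power < 0.80).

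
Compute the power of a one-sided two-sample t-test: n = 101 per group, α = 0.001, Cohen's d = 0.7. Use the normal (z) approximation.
Power ≈ 0.97

Power calculation (two-sample t-test, normal approximation):
z_β = d · √(n/2) - z_α
z_β = 0.7 · √(101/2) - 3.090
z_β = 0.7 · 7.106 - 3.090
z_β = 1.884

Power = Φ(z_β) = Φ(1.884) ≈ 0.970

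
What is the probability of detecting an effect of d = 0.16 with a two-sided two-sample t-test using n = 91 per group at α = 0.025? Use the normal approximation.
Power ≈ 0.12

Power calculation (two-sample t-test, normal approximation):
z_β = d · √(n/2) - z_{α/2}
z_β = 0.16 · √(91/2) - 2.241
z_β = 0.16 · 6.745 - 2.241
z_β = -1.162

Power = Φ(z_β) = Φ(-1.162) ≈ 0.123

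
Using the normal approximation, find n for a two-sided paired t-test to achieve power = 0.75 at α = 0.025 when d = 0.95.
n = 10 pairs

Sample size formula (paired t-test, normal approximation):
n = ((z_{α/2} + z_β) / d)²

z_{α/2} = 2.241 (for α = 0.025, two-sided)
z_β = 0.674 (for power = 0.75)
d = 0.95

n = ((2.241 + 0.674) / 0.95)²
n = (3.068)²
n ≈ 9.41
Round up to the next whole number: n = 10 pairs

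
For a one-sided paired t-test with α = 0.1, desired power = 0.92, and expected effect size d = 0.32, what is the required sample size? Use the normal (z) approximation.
n = 71 pairs

Sample size formula (paired t-test, normal approximation):
n = ((z_α + z_β) / d)²

z_α = 1.282 (for α = 0.1, one-sided)
z_β = 1.405 (for power = 0.92)
d = 0.32

n = ((1.282 + 1.405) / 0.32)²
n = (8.397)²
n ≈ 70.51
Round up to the next whole number: n = 71 pairs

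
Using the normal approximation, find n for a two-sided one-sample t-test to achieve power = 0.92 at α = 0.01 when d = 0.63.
n = 40

Sample size formula (one-sample t-test, normal approximation):
n = ((z_{α/2} + z_β) / d)²

z_{α/2} = 2.576 (for α = 0.01, two-sided)
z_β = 1.405 (for power = 0.92)
d = 0.63

n = ((2.576 + 1.405) / 0.63)²
n = (6.319)²
n ≈ 39.93
Round up to the next whole number: n = 40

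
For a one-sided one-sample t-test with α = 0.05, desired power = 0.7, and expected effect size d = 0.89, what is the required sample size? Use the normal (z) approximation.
n = 6

Sample size formula (one-sample t-test, normal approximation):
n = ((z_α + z_β) / d)²

z_α = 1.645 (for α = 0.05, one-sided)
z_β = 0.524 (for power = 0.7)
d = 0.89

n = ((1.645 + 0.524) / 0.89)²
n = (2.437)²
n ≈ 5.94
Round up to the next whole number: n = 6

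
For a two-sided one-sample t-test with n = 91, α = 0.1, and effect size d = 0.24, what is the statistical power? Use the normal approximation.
Power ≈ 0.74

Power calculation (one-sample t-test, normal approximation):
z_β = d · √n - z_{α/2}
z_β = 0.24 · √91 - 1.645
z_β = 0.24 · 9.539 - 1.645
z_β = 0.645

Power = Φ(z_β) = Φ(0.645) ≈ 0.740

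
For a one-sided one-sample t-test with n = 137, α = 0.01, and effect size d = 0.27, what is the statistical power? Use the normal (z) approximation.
Power ≈ 0.80

Power calculation (one-sample t-test, normal approximation):
z_β = d · √n - z_α
z_β = 0.27 · √137 - 2.326
z_β = 0.27 · 11.705 - 2.326
z_β = 0.834

Power = Φ(z_β) = Φ(0.834) ≈ 0.798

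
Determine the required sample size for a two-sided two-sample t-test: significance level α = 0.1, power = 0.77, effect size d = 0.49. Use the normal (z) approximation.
n = 48 per group

Sample size formula (two-sample t-test, normal approximation):
n = 2 · ((z_{α/2} + z_β) / d)²

z_{α/2} = 1.645 (for α = 0.1, two-sided)
z_β = 0.739 (for power = 0.77)
d = 0.49

n = 2 · ((1.645 + 0.739) / 0.49)²
n = 2 · (4.865)²
n ≈ 47.34
Round up to the next whole number: n = 48 per group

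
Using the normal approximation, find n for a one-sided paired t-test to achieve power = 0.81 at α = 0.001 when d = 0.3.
n = 175 pairs

Sample size formula (paired t-test, normal approximation):
n = ((z_α + z_β) / d)²

z_α = 3.090 (for α = 0.001, one-sided)
z_β = 0.878 (for power = 0.81)
d = 0.3

n = ((3.090 + 0.878) / 0.3)²
n = (13.227)²
n ≈ 174.95
Round up to the next whole number: n = 175 pairs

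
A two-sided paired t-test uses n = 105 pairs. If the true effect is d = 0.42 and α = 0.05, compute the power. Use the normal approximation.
Power ≈ 0.99

Power calculation (paired t-test, normal approximation):
z_β = d · √n - z_{α/2}
z_β = 0.42 · √105 - 1.960
z_β = 0.42 · 10.247 - 1.960
z_β = 2.344

Power = Φ(z_β) = Φ(2.344) ≈ 0.990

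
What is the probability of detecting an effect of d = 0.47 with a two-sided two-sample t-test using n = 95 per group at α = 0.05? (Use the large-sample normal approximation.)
Power ≈ 0.90

Power calculation (two-sample t-test, normal approximation):
z_β = d · √(n/2) - z_{α/2}
z_β = 0.47 · √(95/2) - 1.960
z_β = 0.47 · 6.892 - 1.960
z_β = 1.279

Power = Φ(z_β) = Φ(1.279) ≈ 0.900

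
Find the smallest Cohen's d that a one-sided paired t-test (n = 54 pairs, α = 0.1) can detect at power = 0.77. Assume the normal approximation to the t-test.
d ≈ 0.27

Minimum detectable effect (paired t-test, normal approximation):
d = (z_α + z_β) / √n
d = (1.282 + 0.739) / √54
d = 2.020 / 7.348
d ≈ 0.27

By Cohen's convention (0.2 small / 0.5 medium / 0.8 large): small effect.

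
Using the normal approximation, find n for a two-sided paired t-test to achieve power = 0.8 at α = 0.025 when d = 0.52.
n = 36 pairs

Sample size formula (paired t-test, normal approximation):
n = ((z_{α/2} + z_β) / d)²

z_{α/2} = 2.241 (for α = 0.025, two-sided)
z_β = 0.842 (for power = 0.8)
d = 0.52

n = ((2.241 + 0.842) / 0.52)²
n = (5.929)²
n ≈ 35.15
Round up to the next whole number: n = 36 pairs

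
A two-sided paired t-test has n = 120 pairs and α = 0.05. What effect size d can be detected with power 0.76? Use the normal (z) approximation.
d ≈ 0.24

Minimum detectable effect (paired t-test, normal approximation):
d = (z_{α/2} + z_β) / √n
d = (1.960 + 0.706) / √120
d = 2.666 / 10.954
d ≈ 0.24

By Cohen's convention (0.2 small / 0.5 medium / 0.8 large): small effect.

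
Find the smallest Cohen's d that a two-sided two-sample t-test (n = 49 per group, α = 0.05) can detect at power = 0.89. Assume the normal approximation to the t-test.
d ≈ 0.64

Minimum detectable effect (two-sample t-test, normal approximation):
d = (z_{α/2} + z_β) / √(n/2)
d = (1.960 + 1.227) / √(49/2)
d = 3.186 / 4.950
d ≈ 0.64

By Cohen's convention (0.2 small / 0.5 medium / 0.8 large): medium effect.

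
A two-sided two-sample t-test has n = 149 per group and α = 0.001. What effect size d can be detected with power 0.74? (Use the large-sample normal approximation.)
d ≈ 0.46

Minimum detectable effect (two-sample t-test, normal approximation):
d = (z_{α/2} + z_β) / √(n/2)
d = (3.291 + 0.643) / √(149/2)
d = 3.934 / 8.631
d ≈ 0.46

By Cohen's convention (0.2 small / 0.5 medium / 0.8 large): small effect.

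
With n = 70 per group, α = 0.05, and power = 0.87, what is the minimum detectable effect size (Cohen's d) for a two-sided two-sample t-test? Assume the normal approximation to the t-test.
d ≈ 0.52

Minimum detectable effect (two-sample t-test, normal approximation):
d = (z_{α/2} + z_β) / √(n/2)
d = (1.960 + 1.126) / √(70/2)
d = 3.086 / 5.916
d ≈ 0.52

By Cohen's convention (0.2 small / 0.5 medium / 0.8 large): medium effect.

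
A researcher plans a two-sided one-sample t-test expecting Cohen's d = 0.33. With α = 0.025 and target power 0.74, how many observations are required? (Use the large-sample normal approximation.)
n = 77

Sample size formula (one-sample t-test, normal approximation):
n = ((z_{α/2} + z_β) / d)²

z_{α/2} = 2.241 (for α = 0.025, two-sided)
z_β = 0.643 (for power = 0.74)
d = 0.33

n = ((2.241 + 0.643) / 0.33)²
n = (8.739)²
n ≈ 76.37
Round up to the next whole number: n = 77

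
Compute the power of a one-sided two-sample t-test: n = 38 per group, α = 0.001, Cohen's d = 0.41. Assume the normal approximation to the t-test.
Power ≈ 0.10

Power calculation (two-sample t-test, normal approximation):
z_β = d · √(n/2) - z_α
z_β = 0.41 · √(38/2) - 3.090
z_β = 0.41 · 4.359 - 3.090
z_β = -1.303

Power = Φ(z_β) = Φ(-1.303) ≈ 0.096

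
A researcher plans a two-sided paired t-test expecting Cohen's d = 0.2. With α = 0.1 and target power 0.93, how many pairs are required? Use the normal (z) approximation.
n = 244 pairs

Sample size formula (paired t-test, normal approximation):
n = ((z_{α/2} + z_β) / d)²

z_{α/2} = 1.645 (for α = 0.1, two-sided)
z_β = 1.476 (for power = 0.93)
d = 0.2

n = ((1.645 + 1.476) / 0.2)²
n = (15.605)²
n ≈ 243.52
Round up to the next whole number: n = 244 pairs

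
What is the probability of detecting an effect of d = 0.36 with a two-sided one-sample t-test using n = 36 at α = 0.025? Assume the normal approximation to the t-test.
Power ≈ 0.47

Power calculation (one-sample t-test, normal approximation):
z_β = d · √n - z_{α/2}
z_β = 0.36 · √36 - 2.241
z_β = 0.36 · 6.000 - 2.241
z_β = -0.081

Power = Φ(z_β) = Φ(-0.081) ≈ 0.468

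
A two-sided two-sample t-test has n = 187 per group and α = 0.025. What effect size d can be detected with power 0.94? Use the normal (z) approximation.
d ≈ 0.39

Minimum detectable effect (two-sample t-test, normal approximation):
d = (z_{α/2} + z_β) / √(n/2)
d = (2.241 + 1.555) / √(187/2)
d = 3.796 / 9.670
d ≈ 0.39

By Cohen's convention (0.2 small / 0.5 medium / 0.8 large): small effect.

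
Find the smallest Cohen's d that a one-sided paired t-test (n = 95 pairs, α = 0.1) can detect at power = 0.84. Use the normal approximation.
d ≈ 0.23

Minimum detectable effect (paired t-test, normal approximation):
d = (z_α + z_β) / √n
d = (1.282 + 0.994) / √95
d = 2.276 / 9.747
d ≈ 0.23

By Cohen's convention (0.2 small / 0.5 medium / 0.8 large): small effect.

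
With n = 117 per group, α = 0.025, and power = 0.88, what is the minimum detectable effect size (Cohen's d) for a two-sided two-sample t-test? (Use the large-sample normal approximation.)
d ≈ 0.45

Minimum detectable effect (two-sample t-test, normal approximation):
d = (z_{α/2} + z_β) / √(n/2)
d = (2.241 + 1.175) / √(117/2)
d = 3.416 / 7.649
d ≈ 0.45

By Cohen's convention (0.2 small / 0.5 medium / 0.8 large): small effect.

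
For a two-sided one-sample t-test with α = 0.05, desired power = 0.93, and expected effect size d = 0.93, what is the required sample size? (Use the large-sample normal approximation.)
n = 14

Sample size formula (one-sample t-test, normal approximation):
n = ((z_{α/2} + z_β) / d)²

z_{α/2} = 1.960 (for α = 0.05, two-sided)
z_β = 1.476 (for power = 0.93)
d = 0.93

n = ((1.960 + 1.476) / 0.93)²
n = (3.695)²
n ≈ 13.65
Round up to the next whole number: n = 14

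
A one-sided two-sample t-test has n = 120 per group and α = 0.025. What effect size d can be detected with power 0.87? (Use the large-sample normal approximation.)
d ≈ 0.40

Minimum detectable effect (two-sample t-test, normal approximation):
d = (z_α + z_β) / √(n/2)
d = (1.960 + 1.126) / √(120/2)
d = 3.086 / 7.746
d ≈ 0.40

By Cohen's convention (0.2 small / 0.5 medium / 0.8 large): small effect.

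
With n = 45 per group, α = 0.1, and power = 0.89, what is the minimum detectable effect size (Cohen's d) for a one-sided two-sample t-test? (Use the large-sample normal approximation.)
d ≈ 0.53

Minimum detectable effect (two-sample t-test, normal approximation):
d = (z_α + z_β) / √(n/2)
d = (1.282 + 1.227) / √(45/2)
d = 2.508 / 4.743
d ≈ 0.53

By Cohen's convention (0.2 small / 0.5 medium / 0.8 large): medium effect.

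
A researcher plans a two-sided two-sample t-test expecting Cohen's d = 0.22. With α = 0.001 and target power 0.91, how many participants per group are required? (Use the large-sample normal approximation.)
n = 887 per group

Sample size formula (two-sample t-test, normal approximation):
n = 2 · ((z_{α/2} + z_β) / d)²

z_{α/2} = 3.291 (for α = 0.001, two-sided)
z_β = 1.341 (for power = 0.91)
d = 0.22

n = 2 · ((3.291 + 1.341) / 0.22)²
n = 2 · (21.055)²
n ≈ 886.63
Round up to the next whole number: n = 887 per group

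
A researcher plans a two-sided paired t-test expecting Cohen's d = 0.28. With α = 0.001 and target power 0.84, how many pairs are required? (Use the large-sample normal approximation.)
n = 235 pairs

Sample size formula (paired t-test, normal approximation):
n = ((z_{α/2} + z_β) / d)²

z_{α/2} = 3.291 (for α = 0.001, two-sided)
z_β = 0.994 (for power = 0.84)
d = 0.28

n = ((3.291 + 0.994) / 0.28)²
n = (15.304)²
n ≈ 234.21
Round up to the next whole number: n = 235 pairs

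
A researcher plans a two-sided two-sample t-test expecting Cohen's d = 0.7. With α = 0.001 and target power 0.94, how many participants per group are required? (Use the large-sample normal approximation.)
n = 96 per group

Sample size formula (two-sample t-test, normal approximation):
n = 2 · ((z_{α/2} + z_β) / d)²

z_{α/2} = 3.291 (for α = 0.001, two-sided)
z_β = 1.555 (for power = 0.94)
d = 0.7

n = 2 · ((3.291 + 1.555) / 0.7)²
n = 2 · (6.923)²
n ≈ 95.86
Round up to the next whole number: n = 96 per group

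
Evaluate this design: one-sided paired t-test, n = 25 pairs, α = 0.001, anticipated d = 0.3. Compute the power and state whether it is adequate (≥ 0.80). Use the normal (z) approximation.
Power ≈ 0.06; the study is underpowered (power < 0.80)

Power calculation (paired t-test, normal approximation):
z_β = d · √n - z_α
z_β = 0.3 · √25 - 3.090
z_β = 0.3 · 5.000 - 3.090
z_β = -1.590

Power = Φ(z_β) = Φ(-1.590) ≈ 0.056

Effect size d = 0.3 is small by Cohen's convention (0.2/0.5/0.8).

Threshold: power ≥ 0.80 is conventionally adequate.
Power ≈ 0.06 → the study is underpowered (power < 0.80).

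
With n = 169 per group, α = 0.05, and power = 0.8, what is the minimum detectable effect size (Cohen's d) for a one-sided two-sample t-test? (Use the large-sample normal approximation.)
d ≈ 0.27

Minimum detectable effect (two-sample t-test, normal approximation):
d = (z_α + z_β) / √(n/2)
d = (1.645 + 0.842) / √(169/2)
d = 2.486 / 9.192
d ≈ 0.27

By Cohen's convention (0.2 small / 0.5 medium / 0.8 large): small effect.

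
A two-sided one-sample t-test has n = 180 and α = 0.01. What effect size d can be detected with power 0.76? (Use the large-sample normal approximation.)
d ≈ 0.24

Minimum detectable effect (one-sample t-test, normal approximation):
d = (z_{α/2} + z_β) / √n
d = (2.576 + 0.706) / √180
d = 3.282 / 13.416
d ≈ 0.24

By Cohen's convention (0.2 small / 0.5 medium / 0.8 large): small effect.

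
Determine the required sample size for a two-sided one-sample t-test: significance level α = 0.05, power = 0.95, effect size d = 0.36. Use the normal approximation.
n = 101

Sample size formula (one-sample t-test, normal approximation):
n = ((z_{α/2} + z_β) / d)²

z_{α/2} = 1.960 (for α = 0.05, two-sided)
z_β = 1.645 (for power = 0.95)
d = 0.36

n = ((1.960 + 1.645) / 0.36)²
n = (10.014)²
n ≈ 100.28
Round up to the next whole number: n = 101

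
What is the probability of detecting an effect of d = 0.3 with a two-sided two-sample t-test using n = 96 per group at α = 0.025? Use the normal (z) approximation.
Power ≈ 0.44

Power calculation (two-sample t-test, normal approximation):
z_β = d · √(n/2) - z_{α/2}
z_β = 0.3 · √(96/2) - 2.241
z_β = 0.3 · 6.928 - 2.241
z_β = -0.163

Power = Φ(z_β) = Φ(-0.163) ≈ 0.435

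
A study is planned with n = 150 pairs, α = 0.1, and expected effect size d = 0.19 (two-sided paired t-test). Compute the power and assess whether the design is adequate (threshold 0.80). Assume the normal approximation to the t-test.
Power ≈ 0.75; the study is underpowered (power < 0.80)

Power calculation (paired t-test, normal approximation):
z_β = d · √n - z_{α/2}
z_β = 0.19 · √150 - 1.645
z_β = 0.19 · 12.247 - 1.645
z_β = 0.682

Power = Φ(z_β) = Φ(0.682) ≈ 0.752

Effect size d = 0.19 is very small by Cohen's convention (0.2/0.5/0.8).

Threshold: power ≥ 0.80 is conventionally adequate.
Power ≈ 0.75 → the study is underpowered (power < 0.80).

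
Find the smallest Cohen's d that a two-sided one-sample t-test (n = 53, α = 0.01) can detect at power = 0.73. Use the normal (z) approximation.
d ≈ 0.44

Minimum detectable effect (one-sample t-test, normal approximation):
d = (z_{α/2} + z_β) / √n
d = (2.576 + 0.613) / √53
d = 3.189 / 7.280
d ≈ 0.44

By Cohen's convention (0.2 small / 0.5 medium / 0.8 large): small effect.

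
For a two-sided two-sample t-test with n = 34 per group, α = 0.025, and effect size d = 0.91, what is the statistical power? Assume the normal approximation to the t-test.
Power ≈ 0.93

Power calculation (two-sample t-test, normal approximation):
z_β = d · √(n/2) - z_{α/2}
z_β = 0.91 · √(34/2) - 2.241
z_β = 0.91 · 4.123 - 2.241
z_β = 1.511

Power = Φ(z_β) = Φ(1.511) ≈ 0.935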